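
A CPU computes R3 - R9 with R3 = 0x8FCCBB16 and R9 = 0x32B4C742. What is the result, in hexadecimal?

0x5D17F3D4

Subtract column by column in base 16:
  6-2 → 4
  1-4 → D (borrow)
  B-7-1 → 3
  B-C → F (borrow)
  C-4-1 → 7
  C-B → 1
  F-2 → D
  8-3 → 5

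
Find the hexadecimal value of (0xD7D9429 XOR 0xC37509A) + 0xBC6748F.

First 0xD7D9429 XOR 0xC37509A = 0x14AC4B3.
Add column by column in base 16, right to left:
  3+F = 2 carry 1
  B+8+1 = 4 carry 1
  4+4+1 = 9
  C+7 = 3 carry 1
  A+6+1 = 1 carry 1
  4+C+1 = 1 carry 1
  1+B+1 = D

0xD113942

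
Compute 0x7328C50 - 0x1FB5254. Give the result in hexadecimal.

Subtract column by column in base 16:
  0-4 → C (borrow)
  5-5-1 → F (borrow)
  C-2-1 → 9
  8-5 → 3
  2-B → 7 (borrow)
  3-F-1 → 3 (borrow)
  7-1-1 → 5

0x53739FC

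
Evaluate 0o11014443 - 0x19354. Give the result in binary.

0b1000101000010111001111

0o11014443 = 0b1001000001100100100011 in binary.
0x19354 = 0b11001001101010100 in binary.
Subtract column by column in base 2:
  1-0 → 1
  1-0 → 1
  0-1 → 1 (borrow)
  0-0-1 → 1 (borrow)
  0-1-1 → 0 (borrow)
  1-0-1 → 0
  0-1 → 1 (borrow)
  0-0-1 → 1 (borrow)
  1-1-1 → 1 (borrow)
  0-1-1 → 0 (borrow)
  0-0-1 → 1 (borrow)
  1-0-1 → 0
  1-1 → 0
  0-0 → 0
  0-0 → 0
  0-1 → 1 (borrow)
  0-1-1 → 0 (borrow)
  0-0-1 → 1 (borrow)
  1-0-1 → 0
  0-0 → 0
  0-0 → 0
  1-0 → 1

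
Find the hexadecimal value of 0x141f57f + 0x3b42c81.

0x4f62200

Add column by column in base 16, right to left:
  f+1 = 0 carry 1
  7+8+1 = 0 carry 1
  5+c+1 = 2 carry 1
  f+2+1 = 2 carry 1
  1+4+1 = 6
  4+b = f
  1+3 = 4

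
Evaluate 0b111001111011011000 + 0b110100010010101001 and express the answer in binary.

Add column by column in base 2, right to left:
  0+1 = 1
  0+0 = 0
  0+0 = 0
  1+1 = 0 carry 1
  1+0+1 = 0 carry 1
  0+1+1 = 0 carry 1
  1+0+1 = 0 carry 1
  1+1+1 = 1 carry 1
  0+0+1 = 1
  1+0 = 1
  1+1 = 0 carry 1
  1+0+1 = 0 carry 1
  1+0+1 = 0 carry 1
  0+0+1 = 1
  0+1 = 1
  1+0 = 1
  1+1 = 0 carry 1
  1+1+1 = 1 carry 1
  final carry 1

0b1101110001110000001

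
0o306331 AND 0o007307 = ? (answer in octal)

AND each oct digit independently (no carries):
  3&0=0, 0&0=0, 6&7=6, 3&3=3, 3&0=0, 1&7=1

0o006301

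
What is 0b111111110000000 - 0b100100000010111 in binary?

Subtract column by column in base 2:
  0-1 → 1 (borrow)
  0-1-1 → 0 (borrow)
  0-1-1 → 0 (borrow)
  0-0-1 → 1 (borrow)
  0-1-1 → 0 (borrow)
  0-0-1 → 1 (borrow)
  0-0-1 → 1 (borrow)
  1-0-1 → 0
  1-0 → 1
  1-0 → 1
  1-0 → 1
  1-1 → 0
  1-0 → 1
  1-0 → 1
  1-1 → 0

0b11011101101001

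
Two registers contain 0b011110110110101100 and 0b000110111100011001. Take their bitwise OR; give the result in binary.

OR bit by bit (1 where either bit is 1):
  011110110110101100
| 000110111100011001
= 011110111110111101

0b011110111110111101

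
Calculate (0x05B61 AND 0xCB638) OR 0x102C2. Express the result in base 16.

0x05B61 AND 0xCB638 = 0x01220.
Then OR with 0x102C2.

0x112E2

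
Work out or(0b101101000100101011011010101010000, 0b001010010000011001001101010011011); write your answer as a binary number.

0b101111010100111011011111111011011

OR bit by bit (1 where either bit is 1):
  101101000100101011011010101010000
| 001010010000011001001101010011011
= 101111010100111011011111111011011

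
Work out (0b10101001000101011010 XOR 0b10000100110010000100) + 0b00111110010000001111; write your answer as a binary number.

First 0b10101001000101011010 XOR 0b10000100110010000100 = 0b00101101110111011110.
Add column by column in base 2, right to left:
  0+1 = 1
  1+1 = 0 carry 1
  1+1+1 = 1 carry 1
  1+1+1 = 1 carry 1
  1+0+1 = 0 carry 1
  0+0+1 = 1
  1+0 = 1
  1+0 = 1
  1+0 = 1
  0+0 = 0
  1+1 = 0 carry 1
  1+0+1 = 0 carry 1
  1+0+1 = 0 carry 1
  0+1+1 = 0 carry 1
  1+1+1 = 1 carry 1
  1+1+1 = 1 carry 1
  0+1+1 = 0 carry 1
  1+1+1 = 1 carry 1
  final carry 1

0b1101100000111101101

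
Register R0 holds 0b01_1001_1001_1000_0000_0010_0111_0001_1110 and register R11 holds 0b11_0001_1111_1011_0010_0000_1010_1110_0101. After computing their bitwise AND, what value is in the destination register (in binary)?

AND bit by bit (1 only where both bits are 1):
  0110011001100000000010011100011110
& 1100011111101100100000101011100101
= 0100011001100000000000001000000100

0b0100011001100000000000001000000100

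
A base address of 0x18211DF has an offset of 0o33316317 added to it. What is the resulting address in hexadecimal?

0x1EFAEAE

0o33316317 = 0x6D9CCF in hexadecimal.
Add column by column in base 16, right to left:
  F+F = E carry 1
  D+C+1 = A carry 1
  1+C+1 = E
  1+9 = A
  2+D = F
  8+6 = E
  1+0 = 1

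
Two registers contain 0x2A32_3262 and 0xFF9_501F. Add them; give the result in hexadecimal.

Add column by column in base 16, right to left:
  2+F = 1 carry 1
  6+1+1 = 8
  2+0 = 2
  3+5 = 8
  2+9 = B
  3+F = 2 carry 1
  A+F+1 = A carry 1
  2+0+1 = 3

0x3A2B8281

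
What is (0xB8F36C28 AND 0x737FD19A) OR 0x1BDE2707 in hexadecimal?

0x3BFF670F

0xB8F36C28 AND 0x737FD19A = 0x30734008.
Then OR with 0x1BDE2707.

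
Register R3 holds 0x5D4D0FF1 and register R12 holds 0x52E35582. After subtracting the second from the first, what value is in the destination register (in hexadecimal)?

0xA69BA6F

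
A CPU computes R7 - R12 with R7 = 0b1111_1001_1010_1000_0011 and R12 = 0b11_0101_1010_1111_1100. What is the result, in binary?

0b11000011111110000111

Subtract column by column in base 2:
  1-0 → 1
  1-0 → 1
  0-1 → 1 (borrow)
  0-1-1 → 0 (borrow)
  0-1-1 → 0 (borrow)
  0-1-1 → 0 (borrow)
  0-1-1 → 0 (borrow)
  1-1-1 → 1 (borrow)
  0-0-1 → 1 (borrow)
  1-1-1 → 1 (borrow)
  0-0-1 → 1 (borrow)
  1-1-1 → 1 (borrow)
  1-1-1 → 1 (borrow)
  0-0-1 → 1 (borrow)
  0-1-1 → 0 (borrow)
  1-0-1 → 0
  1-1 → 0
  1-1 → 0
  1-0 → 1
  1-0 → 1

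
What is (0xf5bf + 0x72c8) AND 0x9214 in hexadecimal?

Add column by column in base 16, right to left:
  f+8 = 7 carry 1
  b+c+1 = 8 carry 1
  5+2+1 = 8
  f+7 = 6 carry 1
  final carry 1
Sum = 0x16887; now AND with 0x9214:
  1&0=0, 6&9=0, 8&2=0, 8&1=0, 7&4=4

0x4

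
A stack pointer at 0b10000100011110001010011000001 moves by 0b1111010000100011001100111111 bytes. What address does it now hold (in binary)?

0b11111110100010100100000000000

Add column by column in base 2, right to left:
  1+1 = 0 carry 1
  0+1+1 = 0 carry 1
  0+1+1 = 0 carry 1
  0+1+1 = 0 carry 1
  0+1+1 = 0 carry 1
  0+1+1 = 0 carry 1
  1+0+1 = 0 carry 1
  1+0+1 = 0 carry 1
  0+1+1 = 0 carry 1
  0+1+1 = 0 carry 1
  1+0+1 = 0 carry 1
  0+0+1 = 1
  1+1 = 0 carry 1
  0+1+1 = 0 carry 1
  0+0+1 = 1
  0+0 = 0
  1+0 = 1
  1+1 = 0 carry 1
  1+0+1 = 0 carry 1
  1+0+1 = 0 carry 1
  0+0+1 = 1
  0+0 = 0
  0+1 = 1
  1+0 = 1
  0+1 = 1
  0+1 = 1
  0+1 = 1
  0+1 = 1
  1+0 = 1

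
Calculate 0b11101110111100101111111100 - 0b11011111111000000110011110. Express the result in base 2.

0b1111000100101001011110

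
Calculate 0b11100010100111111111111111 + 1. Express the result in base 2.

0b11100010101000000000000000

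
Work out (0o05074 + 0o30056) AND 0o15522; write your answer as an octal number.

0o15102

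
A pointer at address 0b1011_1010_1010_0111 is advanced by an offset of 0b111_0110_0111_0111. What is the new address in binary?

Add column by column in base 2, right to left:
  1+1 = 0 carry 1
  1+1+1 = 1 carry 1
  1+1+1 = 1 carry 1
  0+0+1 = 1
  0+1 = 1
  1+1 = 0 carry 1
  0+1+1 = 0 carry 1
  1+0+1 = 0 carry 1
  0+0+1 = 1
  1+1 = 0 carry 1
  0+1+1 = 0 carry 1
  1+0+1 = 0 carry 1
  1+1+1 = 1 carry 1
  1+1+1 = 1 carry 1
  0+1+1 = 0 carry 1
  1+0+1 = 0 carry 1
  final carry 1

0b10011000100011110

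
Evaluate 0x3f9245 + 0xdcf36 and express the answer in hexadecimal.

0x4d617b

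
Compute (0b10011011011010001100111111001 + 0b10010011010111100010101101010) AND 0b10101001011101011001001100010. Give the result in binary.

Add column by column in base 2, right to left:
  1+0 = 1
  0+1 = 1
  0+0 = 0
  1+1 = 0 carry 1
  1+0+1 = 0 carry 1
  1+1+1 = 1 carry 1
  1+1+1 = 1 carry 1
  1+0+1 = 0 carry 1
  1+1+1 = 1 carry 1
  0+0+1 = 1
  0+1 = 1
  1+0 = 1
  1+0 = 1
  0+0 = 0
  0+1 = 1
  0+1 = 1
  1+1 = 0 carry 1
  0+1+1 = 0 carry 1
  1+0+1 = 0 carry 1
  1+1+1 = 1 carry 1
  0+0+1 = 1
  1+1 = 0 carry 1
  1+1+1 = 1 carry 1
  0+0+1 = 1
  1+0 = 1
  1+1 = 0 carry 1
  0+0+1 = 1
  0+0 = 0
  1+1 = 0 carry 1
  final carry 1
Sum = 0b100101110110001101111101100011; now AND with 0b10101001011101011001001100010:
  100101110110001101111101100011
& 010101001011101011001001100010
= 000101000010001001001001100010

0b101000010001001001001100010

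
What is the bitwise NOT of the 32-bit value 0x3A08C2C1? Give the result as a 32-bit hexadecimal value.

0xC5F73D3E

Each hex digit d becomes F−d:
  3→C, A→5, 0→F, 8→7, C→3, 2→D, C→3, 1→E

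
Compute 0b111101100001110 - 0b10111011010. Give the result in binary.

0b111010100110100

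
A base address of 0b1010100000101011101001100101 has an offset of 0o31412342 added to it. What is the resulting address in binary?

0b1010111010001100111101000111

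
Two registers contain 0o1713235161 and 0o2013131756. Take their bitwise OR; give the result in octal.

0o3713335777

OR each oct digit independently (no carries):
  1|2=3, 7|0=7, 1|1=1, 3|3=3, 2|1=3, 3|3=3, 5|1=5, 1|7=7, 6|5=7, 1|6=7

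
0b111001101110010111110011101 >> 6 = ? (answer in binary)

Right shift by 6: drop the 6 least-significant bits.

0b111001101110010111110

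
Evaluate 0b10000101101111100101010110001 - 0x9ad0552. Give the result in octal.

0b10000101101111100101010110001 = 0o2055745261 in octal.
0x9ad0552 = 0o1153202522 in octal.
Subtract column by column in base 8:
  1-2 → 7 (borrow)
  6-2-1 → 3
  2-5 → 5 (borrow)
  5-2-1 → 2
  4-0 → 4
  7-2 → 5
  5-3 → 2
  5-5 → 0
  0-1 → 7 (borrow)
  2-1-1 → 0

0o702542537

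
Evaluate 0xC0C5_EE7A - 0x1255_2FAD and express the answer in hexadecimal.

Subtract column by column in base 16:
  A-D → D (borrow)
  7-A-1 → C (borrow)
  E-F-1 → E (borrow)
  E-2-1 → B
  5-5 → 0
  C-5 → 7
  0-2 → E (borrow)
  C-1-1 → A

0xAE70BECD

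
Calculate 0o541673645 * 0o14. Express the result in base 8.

Multiply each base-8 digit by 12, carrying:
  5×12 = 60 → write 4 carry 7
  4×12+7 = 55 → write 7 carry 6
  6×12+6 = 78 → write 6 carry 9
  3×12+9 = 45 → write 5 carry 5
  7×12+5 = 89 → write 1 carry 11
  6×12+11 = 83 → write 3 carry 10
  1×12+10 = 22 → write 6 carry 2
  4×12+2 = 50 → write 2 carry 6
  5×12+6 = 66 → write 2 carry 8
  remaining carry: 10

0o10226315674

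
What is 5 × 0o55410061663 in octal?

Multiply each base-8 digit by 5, carrying:
  3×5 = 15 → write 7 carry 1
  6×5+1 = 31 → write 7 carry 3
  6×5+3 = 33 → write 1 carry 4
  1×5+4 = 9 → write 1 carry 1
  6×5+1 = 31 → write 7 carry 3
  0×5+3 = 3 → write 3
  0×5 = 0 → write 0
  1×5 = 5 → write 5
  4×5 = 20 → write 4 carry 2
  5×5+2 = 27 → write 3 carry 3
  5×5+3 = 28 → write 4 carry 3
  remaining carry: 3

0o343450371177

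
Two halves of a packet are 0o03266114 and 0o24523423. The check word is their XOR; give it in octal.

XOR each oct digit independently (no carries):
  0^2=2, 3^4=7, 2^5=7, 6^2=4, 6^3=5, 1^4=5, 1^2=3, 4^3=7

0o27745537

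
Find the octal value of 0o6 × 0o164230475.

0o1271623556

Multiply each base-8 digit by 6, carrying:
  5×6 = 30 → write 6 carry 3
  7×6+3 = 45 → write 5 carry 5
  4×6+5 = 29 → write 5 carry 3
  0×6+3 = 3 → write 3
  3×6 = 18 → write 2 carry 2
  2×6+2 = 14 → write 6 carry 1
  4×6+1 = 25 → write 1 carry 3
  6×6+3 = 39 → write 7 carry 4
  1×6+4 = 10 → write 2 carry 1
  remaining carry: 1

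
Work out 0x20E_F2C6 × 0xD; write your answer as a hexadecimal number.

0x1AC2540E

Multiply each base-16 digit by 13, carrying:
  6×13 = 78 → write E carry 4
  C×13+4 = 160 → write 0 carry 10
  2×13+10 = 36 → write 4 carry 2
  F×13+2 = 197 → write 5 carry 12
  E×13+12 = 194 → write 2 carry 12
  0×13+12 = 12 → write C
  2×13 = 26 → write A carry 1
  remaining carry: 1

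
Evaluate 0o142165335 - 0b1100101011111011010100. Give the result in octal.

0b1100101011111011010100 = 0o14537324 in octal.
Subtract column by column in base 8:
  5-4 → 1
  3-2 → 1
  3-3 → 0
  5-7 → 6 (borrow)
  6-3-1 → 2
  1-5 → 4 (borrow)
  2-4-1 → 5 (borrow)
  4-1-1 → 2
  1-0 → 1

0o125426011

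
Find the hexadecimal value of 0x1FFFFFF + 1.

0x2000000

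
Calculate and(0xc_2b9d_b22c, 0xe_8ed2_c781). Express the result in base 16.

0xc0a908200

AND each hex digit independently (no carries):
  c&e=c, 2&8=0, b&e=a, 9&d=9, d&2=0, b&c=8, 2&7=2, 2&8=0, c&1=0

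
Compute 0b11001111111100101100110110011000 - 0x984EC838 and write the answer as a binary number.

0x984EC838 = 0b10011000010011101100100000111000 in binary.
Subtract column by column in base 2:
  0-0 → 0
  0-0 → 0
  0-0 → 0
  1-1 → 0
  1-1 → 0
  0-1 → 1 (borrow)
  0-0-1 → 1 (borrow)
  1-0-1 → 0
  1-0 → 1
  0-0 → 0
  1-0 → 1
  1-1 → 0
  0-0 → 0
  0-0 → 0
  1-1 → 0
  1-1 → 0
  0-0 → 0
  1-1 → 0
  0-1 → 1 (borrow)
  0-1-1 → 0 (borrow)
  1-0-1 → 0
  1-0 → 1
  1-1 → 0
  1-0 → 1
  1-0 → 1
  1-0 → 1
  1-0 → 1
  1-1 → 0
  0-1 → 1 (borrow)
  0-0-1 → 1 (borrow)
  1-0-1 → 0
  1-1 → 0

0b110111101001000000010101100000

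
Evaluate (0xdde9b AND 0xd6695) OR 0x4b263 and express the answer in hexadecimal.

0xdde9b AND 0xd6695 = 0xd4691.
Then OR with 0x4b263.

0xdf6f3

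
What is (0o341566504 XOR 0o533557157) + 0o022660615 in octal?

First 0o341566504 XOR 0o533557157 = 0o672031453.
Add column by column in base 8, right to left:
  3+5 = 0 carry 1
  5+1+1 = 7
  4+6 = 2 carry 1
  1+0+1 = 2
  3+6 = 1 carry 1
  0+6+1 = 7
  2+2 = 4
  7+2 = 1 carry 1
  6+0+1 = 7

0o714712270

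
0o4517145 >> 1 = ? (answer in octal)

1 bits is not a whole number of base-8 digits; in binary: 100101001111001100101 >> 1 = 10010100111100110010.

0o2247462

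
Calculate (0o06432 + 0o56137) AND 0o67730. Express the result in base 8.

0o64530

Add column by column in base 8, right to left:
  2+7 = 1 carry 1
  3+3+1 = 7
  4+1 = 5
  6+6 = 4 carry 1
  0+5+1 = 6
Sum = 0o64571; now AND with 0o67730:
  6&6=6, 4&7=4, 5&7=5, 7&3=3, 1&0=0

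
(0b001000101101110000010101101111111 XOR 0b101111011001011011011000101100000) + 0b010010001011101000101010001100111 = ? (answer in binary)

0b111010000000010011110111010000110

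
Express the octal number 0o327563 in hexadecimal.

Each octal digit is 3 bits: 3=011 2=010 7=111 5=101 6=110 3=011.
Group the bits into nibbles: 0001 1010 1111 0111 0011 → 1af73.

0x1af73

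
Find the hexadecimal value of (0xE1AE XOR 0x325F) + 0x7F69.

First 0xE1AE XOR 0x325F = 0xD3F1.
Add column by column in base 16, right to left:
  1+9 = A
  F+6 = 5 carry 1
  3+F+1 = 3 carry 1
  D+7+1 = 5 carry 1
  final carry 1

0x1535A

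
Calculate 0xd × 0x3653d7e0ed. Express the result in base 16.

0x2c241f66c09

Multiply each base-16 digit by 13, carrying:
  d×13 = 169 → write 9 carry 10
  e×13+10 = 192 → write 0 carry 12
  0×13+12 = 12 → write c
  e×13 = 182 → write 6 carry 11
  7×13+11 = 102 → write 6 carry 6
  d×13+6 = 175 → write f carry 10
  3×13+10 = 49 → write 1 carry 3
  5×13+3 = 68 → write 4 carry 4
  6×13+4 = 82 → write 2 carry 5
  3×13+5 = 44 → write c carry 2
  remaining carry: 2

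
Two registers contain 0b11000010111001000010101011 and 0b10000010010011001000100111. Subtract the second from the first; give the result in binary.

0b1000000100101111010000100

Subtract column by column in base 2:
  1-1 → 0
  1-1 → 0
  0-1 → 1 (borrow)
  1-0-1 → 0
  0-0 → 0
  1-1 → 0
  0-0 → 0
  1-0 → 1
  0-0 → 0
  0-1 → 1 (borrow)
  0-0-1 → 1 (borrow)
  0-0-1 → 1 (borrow)
  1-1-1 → 1 (borrow)
  0-1-1 → 0 (borrow)
  0-0-1 → 1 (borrow)
  1-0-1 → 0
  1-1 → 0
  1-0 → 1
  0-0 → 0
  1-1 → 0
  0-0 → 0
  0-0 → 0
  0-0 → 0
  0-0 → 0
  1-0 → 1
  1-1 → 0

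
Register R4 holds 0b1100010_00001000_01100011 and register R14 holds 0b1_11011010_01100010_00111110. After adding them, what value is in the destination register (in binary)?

0b10001111000110101010100001

Add column by column in base 2, right to left:
  1+0 = 1
  1+1 = 0 carry 1
  0+1+1 = 0 carry 1
  0+1+1 = 0 carry 1
  0+1+1 = 0 carry 1
  1+1+1 = 1 carry 1
  1+0+1 = 0 carry 1
  0+0+1 = 1
  0+0 = 0
  0+1 = 1
  0+0 = 0
  1+0 = 1
  0+0 = 0
  0+1 = 1
  0+1 = 1
  0+0 = 0
  0+0 = 0
  1+1 = 0 carry 1
  0+0+1 = 1
  0+1 = 1
  0+1 = 1
  1+0 = 1
  1+1 = 0 carry 1
  0+1+1 = 0 carry 1
  0+1+1 = 0 carry 1
  final carry 1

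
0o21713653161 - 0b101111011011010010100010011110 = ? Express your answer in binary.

0o21713653161 = 0b10001111001011110101011001110001 in binary.
Subtract column by column in base 2:
  1-0 → 1
  0-1 → 1 (borrow)
  0-1-1 → 0 (borrow)
  0-1-1 → 0 (borrow)
  1-1-1 → 1 (borrow)
  1-0-1 → 0
  1-0 → 1
  0-1 → 1 (borrow)
  0-0-1 → 1 (borrow)
  1-0-1 → 0
  1-0 → 1
  0-1 → 1 (borrow)
  1-0-1 → 0
  0-1 → 1 (borrow)
  1-0-1 → 0
  0-0 → 0
  1-1 → 0
  1-0 → 1
  1-1 → 0
  1-1 → 0
  0-0 → 0
  1-1 → 0
  0-1 → 1 (borrow)
  0-0-1 → 1 (borrow)
  1-1-1 → 1 (borrow)
  1-1-1 → 1 (borrow)
  1-1-1 → 1 (borrow)
  1-1-1 → 1 (borrow)
  0-0-1 → 1 (borrow)
  0-1-1 → 0 (borrow)
  0-0-1 → 1 (borrow)
  1-0-1 → 0

0b1011111110000100010110111010011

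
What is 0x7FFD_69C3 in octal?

Expand each hex digit to 4 bits: 7=0111 F=1111 F=1111 D=1101 6=0110 9=1001 C=1100 3=0011.
Group the bits in threes: 001 111 111 111 111 010 110 100 111 000 011 → 17777264703.

0o17777264703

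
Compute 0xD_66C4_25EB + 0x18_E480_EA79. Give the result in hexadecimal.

0x264B451064

Add column by column in base 16, right to left:
  B+9 = 4 carry 1
  E+7+1 = 6 carry 1
  5+A+1 = 0 carry 1
  2+E+1 = 1 carry 1
  4+0+1 = 5
  C+8 = 4 carry 1
  6+4+1 = B
  6+E = 4 carry 1
  D+8+1 = 6 carry 1
  0+1+1 = 2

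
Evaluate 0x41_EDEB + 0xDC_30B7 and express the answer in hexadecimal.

0x11E1EA2

Add column by column in base 16, right to left:
  B+7 = 2 carry 1
  E+B+1 = A carry 1
  D+0+1 = E
  E+3 = 1 carry 1
  1+C+1 = E
  4+D = 1 carry 1
  final carry 1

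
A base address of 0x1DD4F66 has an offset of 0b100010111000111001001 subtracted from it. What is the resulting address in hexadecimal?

0x1CBDD9D

0b100010111000111001001 = 0x1171C9 in hexadecimal.
Subtract column by column in base 16:
  6-9 → D (borrow)
  6-C-1 → 9 (borrow)
  F-1-1 → D
  4-7 → D (borrow)
  D-1-1 → B
  D-1 → C
  1-0 → 1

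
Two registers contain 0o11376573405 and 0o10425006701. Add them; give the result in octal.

Add column by column in base 8, right to left:
  5+1 = 6
  0+0 = 0
  4+7 = 3 carry 1
  3+6+1 = 2 carry 1
  7+0+1 = 0 carry 1
  5+0+1 = 6
  6+5 = 3 carry 1
  7+2+1 = 2 carry 1
  3+4+1 = 0 carry 1
  1+0+1 = 2
  1+1 = 2

0o22023602306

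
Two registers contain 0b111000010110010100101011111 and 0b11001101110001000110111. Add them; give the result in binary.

0b111011100100000101110010110

Add column by column in base 2, right to left:
  1+1 = 0 carry 1
  1+1+1 = 1 carry 1
  1+1+1 = 1 carry 1
  1+0+1 = 0 carry 1
  1+1+1 = 1 carry 1
  0+1+1 = 0 carry 1
  1+0+1 = 0 carry 1
  0+0+1 = 1
  1+0 = 1
  0+1 = 1
  0+0 = 0
  1+0 = 1
  0+0 = 0
  1+1 = 0 carry 1
  0+1+1 = 0 carry 1
  0+1+1 = 0 carry 1
  1+0+1 = 0 carry 1
  1+1+1 = 1 carry 1
  0+1+1 = 0 carry 1
  1+0+1 = 0 carry 1
  0+0+1 = 1
  0+1 = 1
  0+1 = 1
  0+0 = 0
  1+0 = 1
  1+0 = 1
  1+0 = 1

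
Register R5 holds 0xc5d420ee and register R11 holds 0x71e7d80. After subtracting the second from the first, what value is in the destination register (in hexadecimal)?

0xbeb5a36e

Subtract column by column in base 16:
  e-0 → e
  e-8 → 6
  0-d → 3 (borrow)
  2-7-1 → a (borrow)
  4-e-1 → 5 (borrow)
  d-1-1 → b
  5-7 → e (borrow)
  c-0-1 → b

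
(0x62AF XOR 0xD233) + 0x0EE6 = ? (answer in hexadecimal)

0xBF82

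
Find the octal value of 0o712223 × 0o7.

0o6210005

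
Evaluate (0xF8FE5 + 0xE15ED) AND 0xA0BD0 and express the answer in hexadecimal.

0x801D0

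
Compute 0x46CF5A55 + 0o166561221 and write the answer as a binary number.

0b1001000101010100011110011100110

0x46CF5A55 = 0b1000110110011110101101001010101 in binary.
0o166561221 = 0b1110110101110001010010001 in binary.
Add column by column in base 2, right to left:
  1+1 = 0 carry 1
  0+0+1 = 1
  1+0 = 1
  0+0 = 0
  1+1 = 0 carry 1
  0+0+1 = 1
  1+0 = 1
  0+1 = 1
  0+0 = 0
  1+1 = 0 carry 1
  0+0+1 = 1
  1+0 = 1
  1+0 = 1
  0+1 = 1
  1+1 = 0 carry 1
  0+1+1 = 0 carry 1
  1+0+1 = 0 carry 1
  1+1+1 = 1 carry 1
  1+0+1 = 0 carry 1
  1+1+1 = 1 carry 1
  0+1+1 = 0 carry 1
  0+0+1 = 1
  1+1 = 0 carry 1
  1+1+1 = 1 carry 1
  0+1+1 = 0 carry 1
  1+0+1 = 0 carry 1
  1+0+1 = 0 carry 1
  0+0+1 = 1
  0+0 = 0
  0+0 = 0
  1+0 = 1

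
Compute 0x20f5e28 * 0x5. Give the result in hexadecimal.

0xa4cd6c8

Multiply each base-16 digit by 5, carrying:
  8×5 = 40 → write 8 carry 2
  2×5+2 = 12 → write c
  e×5 = 70 → write 6 carry 4
  5×5+4 = 29 → write d carry 1
  f×5+1 = 76 → write c carry 4
  0×5+4 = 4 → write 4
  2×5 = 10 → write a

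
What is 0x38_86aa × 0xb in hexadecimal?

Multiply each base-16 digit by 11, carrying:
  a×11 = 110 → write e carry 6
  a×11+6 = 116 → write 4 carry 7
  6×11+7 = 73 → write 9 carry 4
  8×11+4 = 92 → write c carry 5
  8×11+5 = 93 → write d carry 5
  3×11+5 = 38 → write 6 carry 2
  remaining carry: 2

0x26dc94e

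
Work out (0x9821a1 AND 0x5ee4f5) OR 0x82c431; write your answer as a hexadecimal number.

0x9ae4b1

0x9821a1 AND 0x5ee4f5 = 0x1820a1.
Then OR with 0x82c431.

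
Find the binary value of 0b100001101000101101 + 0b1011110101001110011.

Add column by column in base 2, right to left:
  1+1 = 0 carry 1
  0+1+1 = 0 carry 1
  1+0+1 = 0 carry 1
  1+0+1 = 0 carry 1
  0+1+1 = 0 carry 1
  1+1+1 = 1 carry 1
  0+1+1 = 0 carry 1
  0+0+1 = 1
  0+0 = 0
  1+1 = 0 carry 1
  0+0+1 = 1
  1+1 = 0 carry 1
  1+0+1 = 0 carry 1
  0+1+1 = 0 carry 1
  0+1+1 = 0 carry 1
  0+1+1 = 0 carry 1
  0+1+1 = 0 carry 1
  1+0+1 = 0 carry 1
  0+1+1 = 0 carry 1
  final carry 1

0b10000000010010100000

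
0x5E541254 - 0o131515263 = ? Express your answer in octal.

0o13473273641

0x5E541254 = 0o13625011124 in octal.
Subtract column by column in base 8:
  4-3 → 1
  2-6 → 4 (borrow)
  1-2-1 → 6 (borrow)
  1-5-1 → 3 (borrow)
  1-1-1 → 7 (borrow)
  0-5-1 → 2 (borrow)
  5-1-1 → 3
  2-3 → 7 (borrow)
  6-1-1 → 4
  3-0 → 3
  1-0 → 1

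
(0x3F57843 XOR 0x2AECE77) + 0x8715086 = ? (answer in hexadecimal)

0x9CD06BA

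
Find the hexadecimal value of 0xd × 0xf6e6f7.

0xc89ba8b

Multiply each base-16 digit by 13, carrying:
  7×13 = 91 → write b carry 5
  f×13+5 = 200 → write 8 carry 12
  6×13+12 = 90 → write a carry 5
  e×13+5 = 187 → write b carry 11
  6×13+11 = 89 → write 9 carry 5
  f×13+5 = 200 → write 8 carry 12
  remaining carry: c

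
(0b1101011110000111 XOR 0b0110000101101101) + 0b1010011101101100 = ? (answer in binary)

0b10101111001010110

First 0b1101011110000111 XOR 0b0110000101101101 = 0b1011011011101010.
Add column by column in base 2, right to left:
  0+0 = 0
  1+0 = 1
  0+1 = 1
  1+1 = 0 carry 1
  0+0+1 = 1
  1+1 = 0 carry 1
  1+1+1 = 1 carry 1
  1+0+1 = 0 carry 1
  0+1+1 = 0 carry 1
  1+1+1 = 1 carry 1
  1+1+1 = 1 carry 1
  0+0+1 = 1
  1+0 = 1
  1+1 = 0 carry 1
  0+0+1 = 1
  1+1 = 0 carry 1
  final carry 1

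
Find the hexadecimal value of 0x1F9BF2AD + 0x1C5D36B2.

0x3BF9295F

Add column by column in base 16, right to left:
  D+2 = F
  A+B = 5 carry 1
  2+6+1 = 9
  F+3 = 2 carry 1
  B+D+1 = 9 carry 1
  9+5+1 = F
  F+C = B carry 1
  1+1+1 = 3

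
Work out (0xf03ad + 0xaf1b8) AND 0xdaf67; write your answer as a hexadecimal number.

Add column by column in base 16, right to left:
  d+8 = 5 carry 1
  a+b+1 = 6 carry 1
  3+1+1 = 5
  0+f = f
  f+a = 9 carry 1
  final carry 1
Sum = 0x19f565; now AND with 0xdaf67:
  1&0=0, 9&d=9, f&a=a, 5&f=5, 6&6=6, 5&7=5

0x9a565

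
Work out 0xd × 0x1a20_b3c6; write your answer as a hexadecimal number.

0x153a9210e

Multiply each base-16 digit by 13, carrying:
  6×13 = 78 → write e carry 4
  c×13+4 = 160 → write 0 carry 10
  3×13+10 = 49 → write 1 carry 3
  b×13+3 = 146 → write 2 carry 9
  0×13+9 = 9 → write 9
  2×13 = 26 → write a carry 1
  a×13+1 = 131 → write 3 carry 8
  1×13+8 = 21 → write 5 carry 1
  remaining carry: 1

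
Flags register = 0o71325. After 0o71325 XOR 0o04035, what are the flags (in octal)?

XOR each oct digit independently (no carries):
  7^0=7, 1^4=5, 3^0=3, 2^3=1, 5^5=0

0o75310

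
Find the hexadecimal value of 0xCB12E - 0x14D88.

0xB63A6

Subtract column by column in base 16:
  E-8 → 6
  2-8 → A (borrow)
  1-D-1 → 3 (borrow)
  B-4-1 → 6
  C-1 → B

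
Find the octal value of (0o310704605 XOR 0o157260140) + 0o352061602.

0o621646547

First 0o310704605 XOR 0o157260140 = 0o247564745.
Add column by column in base 8, right to left:
  5+2 = 7
  4+0 = 4
  7+6 = 5 carry 1
  4+1+1 = 6
  6+6 = 4 carry 1
  5+0+1 = 6
  7+2 = 1 carry 1
  4+5+1 = 2 carry 1
  2+3+1 = 6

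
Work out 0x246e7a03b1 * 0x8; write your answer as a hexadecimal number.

0x12373d01d88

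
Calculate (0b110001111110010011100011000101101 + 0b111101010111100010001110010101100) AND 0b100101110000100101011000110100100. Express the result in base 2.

0b100101010000100101010000010000000

Add column by column in base 2, right to left:
  1+0 = 1
  0+0 = 0
  1+1 = 0 carry 1
  1+1+1 = 1 carry 1
  0+0+1 = 1
  1+1 = 0 carry 1
  0+0+1 = 1
  0+1 = 1
  0+0 = 0
  1+0 = 1
  1+1 = 0 carry 1
  0+1+1 = 0 carry 1
  0+1+1 = 0 carry 1
  0+0+1 = 1
  1+0 = 1
  1+0 = 1
  1+1 = 0 carry 1
  0+0+1 = 1
  0+0 = 0
  1+0 = 1
  0+1 = 1
  0+1 = 1
  1+1 = 0 carry 1
  1+1+1 = 1 carry 1
  1+0+1 = 0 carry 1
  1+1+1 = 1 carry 1
  1+0+1 = 0 carry 1
  1+1+1 = 1 carry 1
  0+0+1 = 1
  0+1 = 1
  0+1 = 1
  1+1 = 0 carry 1
  1+1+1 = 1 carry 1
  final carry 1
Sum = 0b1101111010101110101110001011011001; now AND with 0b100101110000100101011000110100100:
  1101111010101110101110001011011001
& 0100101110000100101011000110100100
= 0100101010000100101010000010000000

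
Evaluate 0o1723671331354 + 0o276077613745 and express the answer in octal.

0o2221771145321

Add column by column in base 8, right to left:
  4+5 = 1 carry 1
  5+4+1 = 2 carry 1
  3+7+1 = 3 carry 1
  1+3+1 = 5
  3+1 = 4
  3+6 = 1 carry 1
  1+7+1 = 1 carry 1
  7+7+1 = 7 carry 1
  6+0+1 = 7
  3+6 = 1 carry 1
  2+7+1 = 2 carry 1
  7+2+1 = 2 carry 1
  1+0+1 = 2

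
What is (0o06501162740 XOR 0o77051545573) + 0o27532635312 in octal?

0o121303264545

First 0o06501162740 XOR 0o77051545573 = 0o71550427233.
Add column by column in base 8, right to left:
  3+2 = 5
  3+1 = 4
  2+3 = 5
  7+5 = 4 carry 1
  2+3+1 = 6
  4+6 = 2 carry 1
  0+2+1 = 3
  5+3 = 0 carry 1
  5+5+1 = 3 carry 1
  1+7+1 = 1 carry 1
  7+2+1 = 2 carry 1
  final carry 1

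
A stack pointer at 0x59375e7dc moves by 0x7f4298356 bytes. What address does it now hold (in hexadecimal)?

Add column by column in base 16, right to left:
  c+6 = 2 carry 1
  d+5+1 = 3 carry 1
  7+3+1 = b
  e+8 = 6 carry 1
  5+9+1 = f
  7+2 = 9
  3+4 = 7
  9+f = 8 carry 1
  5+7+1 = d

0xd879f6b32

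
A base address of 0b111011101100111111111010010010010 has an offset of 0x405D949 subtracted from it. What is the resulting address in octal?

0o73146415511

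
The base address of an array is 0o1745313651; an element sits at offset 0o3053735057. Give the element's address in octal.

Add column by column in base 8, right to left:
  1+7 = 0 carry 1
  5+5+1 = 3 carry 1
  6+0+1 = 7
  3+5 = 0 carry 1
  1+3+1 = 5
  3+7 = 2 carry 1
  5+3+1 = 1 carry 1
  4+5+1 = 2 carry 1
  7+0+1 = 0 carry 1
  1+3+1 = 5

0o5021250730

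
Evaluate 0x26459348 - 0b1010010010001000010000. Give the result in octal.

0o4607070470

0x26459348 = 0o4621311510 in octal.
0b1010010010001000010000 = 0o12221020 in octal.
Subtract column by column in base 8:
  0-0 → 0
  1-2 → 7 (borrow)
  5-0-1 → 4
  1-1 → 0
  1-2 → 7 (borrow)
  3-2-1 → 0
  1-2 → 7 (borrow)
  2-1-1 → 0
  6-0 → 6
  4-0 → 4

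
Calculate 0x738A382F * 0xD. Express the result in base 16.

0x5DE04DA63

Multiply each base-16 digit by 13, carrying:
  F×13 = 195 → write 3 carry 12
  2×13+12 = 38 → write 6 carry 2
  8×13+2 = 106 → write A carry 6
  3×13+6 = 45 → write D carry 2
  A×13+2 = 132 → write 4 carry 8
  8×13+8 = 112 → write 0 carry 7
  3×13+7 = 46 → write E carry 2
  7×13+2 = 93 → write D carry 5
  remaining carry: 5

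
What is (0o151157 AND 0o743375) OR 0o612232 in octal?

0o753377

0o151157 AND 0o743375 = 0o141155.
Then OR with 0o612232.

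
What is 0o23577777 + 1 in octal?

The trailing 5 digits are 7 (max in base 8), so adding 1 cascades: they roll to 0 and the next digit up increments.

0o23600000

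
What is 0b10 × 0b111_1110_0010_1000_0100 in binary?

Multiply each base-2 digit by 2, carrying:
  0×2 = 0 → write 0
  0×2 = 0 → write 0
  1×2 = 2 → write 0 carry 1
  0×2+1 = 1 → write 1
  0×2 = 0 → write 0
  0×2 = 0 → write 0
  0×2 = 0 → write 0
  1×2 = 2 → write 0 carry 1
  0×2+1 = 1 → write 1
  1×2 = 2 → write 0 carry 1
  0×2+1 = 1 → write 1
  0×2 = 0 → write 0
  0×2 = 0 → write 0
  1×2 = 2 → write 0 carry 1
  1×2+1 = 3 → write 1 carry 1
  1×2+1 = 3 → write 1 carry 1
  1×2+1 = 3 → write 1 carry 1
  1×2+1 = 3 → write 1 carry 1
  1×2+1 = 3 → write 1 carry 1
  remaining carry: 1

0b11111100010100001000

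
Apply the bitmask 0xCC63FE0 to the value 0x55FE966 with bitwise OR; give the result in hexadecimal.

OR each hex digit independently (no carries):
  5|C=D, 5|C=D, F|6=F, E|3=F, 9|F=F, 6|E=E, 6|0=6

0xDDFFFE6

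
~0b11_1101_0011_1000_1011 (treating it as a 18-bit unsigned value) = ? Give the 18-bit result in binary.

Invert each bit: 111101001110001011 → 000010110001110100.

0b000010110001110100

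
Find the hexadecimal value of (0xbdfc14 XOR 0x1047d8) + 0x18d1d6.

0xc68da2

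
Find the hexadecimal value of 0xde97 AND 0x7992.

0x5892

AND each hex digit independently (no carries):
  d&7=5, e&9=8, 9&9=9, 7&2=2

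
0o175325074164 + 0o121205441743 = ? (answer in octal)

Add column by column in base 8, right to left:
  4+3 = 7
  6+4 = 2 carry 1
  1+7+1 = 1 carry 1
  4+1+1 = 6
  7+4 = 3 carry 1
  0+4+1 = 5
  5+5 = 2 carry 1
  2+0+1 = 3
  3+2 = 5
  5+1 = 6
  7+2 = 1 carry 1
  1+1+1 = 3

0o316532536127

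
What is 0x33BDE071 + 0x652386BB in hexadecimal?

Add column by column in base 16, right to left:
  1+B = C
  7+B = 2 carry 1
  0+6+1 = 7
  E+8 = 6 carry 1
  D+3+1 = 1 carry 1
  B+2+1 = E
  3+5 = 8
  3+6 = 9

0x98E1672C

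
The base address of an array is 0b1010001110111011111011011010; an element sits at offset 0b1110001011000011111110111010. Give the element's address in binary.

0b11000011001111111111010010100

Add column by column in base 2, right to left:
  0+0 = 0
  1+1 = 0 carry 1
  0+0+1 = 1
  1+1 = 0 carry 1
  1+1+1 = 1 carry 1
  0+1+1 = 0 carry 1
  1+0+1 = 0 carry 1
  1+1+1 = 1 carry 1
  0+1+1 = 0 carry 1
  1+1+1 = 1 carry 1
  1+1+1 = 1 carry 1
  1+1+1 = 1 carry 1
  1+1+1 = 1 carry 1
  1+1+1 = 1 carry 1
  0+0+1 = 1
  1+0 = 1
  1+0 = 1
  1+0 = 1
  0+1 = 1
  1+1 = 0 carry 1
  1+0+1 = 0 carry 1
  1+1+1 = 1 carry 1
  0+0+1 = 1
  0+0 = 0
  0+0 = 0
  1+1 = 0 carry 1
  0+1+1 = 0 carry 1
  1+1+1 = 1 carry 1
  final carry 1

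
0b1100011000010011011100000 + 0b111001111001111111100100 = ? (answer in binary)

Add column by column in base 2, right to left:
  0+0 = 0
  0+0 = 0
  0+1 = 1
  0+0 = 0
  0+0 = 0
  1+1 = 0 carry 1
  1+1+1 = 1 carry 1
  1+1+1 = 1 carry 1
  0+1+1 = 0 carry 1
  1+1+1 = 1 carry 1
  1+1+1 = 1 carry 1
  0+1+1 = 0 carry 1
  0+1+1 = 0 carry 1
  1+0+1 = 0 carry 1
  0+0+1 = 1
  0+1 = 1
  0+1 = 1
  0+1 = 1
  1+1 = 0 carry 1
  1+0+1 = 0 carry 1
  0+0+1 = 1
  0+1 = 1
  0+1 = 1
  1+1 = 0 carry 1
  1+0+1 = 0 carry 1
  final carry 1

0b10011100111100011011000100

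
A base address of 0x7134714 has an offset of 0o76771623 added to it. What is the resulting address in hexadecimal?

0o76771623 = 0xFBF393 in hexadecimal.
Add column by column in base 16, right to left:
  4+3 = 7
  1+9 = A
  7+3 = A
  4+F = 3 carry 1
  3+B+1 = F
  1+F = 0 carry 1
  7+0+1 = 8

0x80F3AA7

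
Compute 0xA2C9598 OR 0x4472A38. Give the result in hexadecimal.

0xE6FBFB8

OR each hex digit independently (no carries):
  A|4=E, 2|4=6, C|7=F, 9|2=B, 5|A=F, 9|3=B, 8|8=8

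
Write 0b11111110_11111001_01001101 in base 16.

0xfef94d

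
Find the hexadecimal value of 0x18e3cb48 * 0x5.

0x7c72f868

Multiply each base-16 digit by 5, carrying:
  8×5 = 40 → write 8 carry 2
  4×5+2 = 22 → write 6 carry 1
  b×5+1 = 56 → write 8 carry 3
  c×5+3 = 63 → write f carry 3
  3×5+3 = 18 → write 2 carry 1
  e×5+1 = 71 → write 7 carry 4
  8×5+4 = 44 → write c carry 2
  1×5+2 = 7 → write 7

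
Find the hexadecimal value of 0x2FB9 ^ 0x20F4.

0x0F4D

XOR each hex digit independently (no carries):
  2^2=0, F^0=F, B^F=4, 9^4=D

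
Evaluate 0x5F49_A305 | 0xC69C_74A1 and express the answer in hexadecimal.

OR each hex digit independently (no carries):
  5|C=D, F|6=F, 4|9=D, 9|C=D, A|7=F, 3|4=7, 0|A=A, 5|1=5

0xDFDDF7A5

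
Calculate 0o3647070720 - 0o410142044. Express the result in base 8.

Subtract column by column in base 8:
  0-4 → 4 (borrow)
  2-4-1 → 5 (borrow)
  7-0-1 → 6
  0-2 → 6 (borrow)
  7-4-1 → 2
  0-1 → 7 (borrow)
  7-0-1 → 6
  4-1 → 3
  6-4 → 2
  3-0 → 3

0o3236726654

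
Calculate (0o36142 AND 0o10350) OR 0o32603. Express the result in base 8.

0o36142 AND 0o10350 = 0o10140.
Then OR with 0o32603.

0o32743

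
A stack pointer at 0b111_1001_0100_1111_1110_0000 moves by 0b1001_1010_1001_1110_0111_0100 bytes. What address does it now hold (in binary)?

0b1000100111110111001010100

Add column by column in base 2, right to left:
  0+0 = 0
  0+0 = 0
  0+1 = 1
  0+0 = 0
  0+1 = 1
  1+1 = 0 carry 1
  1+1+1 = 1 carry 1
  1+0+1 = 0 carry 1
  1+0+1 = 0 carry 1
  1+1+1 = 1 carry 1
  1+1+1 = 1 carry 1
  1+1+1 = 1 carry 1
  0+1+1 = 0 carry 1
  0+0+1 = 1
  1+0 = 1
  0+1 = 1
  1+0 = 1
  0+1 = 1
  0+0 = 0
  1+1 = 0 carry 1
  1+1+1 = 1 carry 1
  1+0+1 = 0 carry 1
  1+0+1 = 0 carry 1
  0+1+1 = 0 carry 1
  final carry 1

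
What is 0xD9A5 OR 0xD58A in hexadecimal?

OR each hex digit independently (no carries):
  D|D=D, 9|5=D, A|8=A, 5|A=F

0xDDAF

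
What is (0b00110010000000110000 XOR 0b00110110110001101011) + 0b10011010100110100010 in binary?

First 0b00110010000000110000 XOR 0b00110110110001101011 = 0b00000100110001011011.
Add column by column in base 2, right to left:
  1+0 = 1
  1+1 = 0 carry 1
  0+0+1 = 1
  1+0 = 1
  1+0 = 1
  0+1 = 1
  1+0 = 1
  0+1 = 1
  0+1 = 1
  0+0 = 0
  1+0 = 1
  1+1 = 0 carry 1
  0+0+1 = 1
  0+1 = 1
  1+0 = 1
  0+1 = 1
  0+1 = 1
  0+0 = 0
  0+0 = 0
  0+1 = 1

0b10011111010111111101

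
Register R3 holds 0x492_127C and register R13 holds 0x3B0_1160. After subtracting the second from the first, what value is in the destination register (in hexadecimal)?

0xE2011C

Subtract column by column in base 16:
  C-0 → C
  7-6 → 1
  2-1 → 1
  1-1 → 0
  2-0 → 2
  9-B → E (borrow)
  4-3-1 → 0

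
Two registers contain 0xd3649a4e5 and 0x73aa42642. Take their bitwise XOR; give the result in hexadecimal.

0xa0ced82a7

XOR each hex digit independently (no carries):
  d^7=a, 3^3=0, 6^a=c, 4^a=e, 9^4=d, a^2=8, 4^6=2, e^4=a, 5^2=7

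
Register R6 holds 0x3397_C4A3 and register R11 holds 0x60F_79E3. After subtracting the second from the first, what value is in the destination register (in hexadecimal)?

Subtract column by column in base 16:
  3-3 → 0
  A-E → C (borrow)
  4-9-1 → A (borrow)
  C-7-1 → 4
  7-F → 8 (borrow)
  9-0-1 → 8
  3-6 → D (borrow)
  3-0-1 → 2

0x2D884AC0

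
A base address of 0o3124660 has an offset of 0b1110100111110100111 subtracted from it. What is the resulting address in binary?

0b1010101101000001001

0o3124660 = 0b11001010100110110000 in binary.
Subtract column by column in base 2:
  0-1 → 1 (borrow)
  0-1-1 → 0 (borrow)
  0-1-1 → 0 (borrow)
  0-0-1 → 1 (borrow)
  1-0-1 → 0
  1-1 → 0
  0-0 → 0
  1-1 → 0
  1-1 → 0
  0-1 → 1 (borrow)
  0-1-1 → 0 (borrow)
  1-1-1 → 1 (borrow)
  0-0-1 → 1 (borrow)
  1-0-1 → 0
  0-1 → 1 (borrow)
  1-0-1 → 0
  0-1 → 1 (borrow)
  0-1-1 → 0 (borrow)
  1-1-1 → 1 (borrow)
  1-0-1 → 0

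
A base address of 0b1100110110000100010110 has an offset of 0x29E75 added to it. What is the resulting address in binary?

0b1101011111111110001011

0x29E75 = 0b101001111001110101 in binary.
Add column by column in base 2, right to left:
  0+1 = 1
  1+0 = 1
  1+1 = 0 carry 1
  0+0+1 = 1
  1+1 = 0 carry 1
  0+1+1 = 0 carry 1
  0+1+1 = 0 carry 1
  0+0+1 = 1
  1+0 = 1
  0+1 = 1
  0+1 = 1
  0+1 = 1
  0+1 = 1
  1+0 = 1
  1+0 = 1
  0+1 = 1
  1+0 = 1
  1+1 = 0 carry 1
  0+0+1 = 1
  0+0 = 0
  1+0 = 1
  1+0 = 1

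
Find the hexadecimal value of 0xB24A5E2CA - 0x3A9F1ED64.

Subtract column by column in base 16:
  A-4 → 6
  C-6 → 6
  2-D → 5 (borrow)
  E-E-1 → F (borrow)
  5-1-1 → 3
  A-F → B (borrow)
  4-9-1 → A (borrow)
  2-A-1 → 7 (borrow)
  B-3-1 → 7

0x77AB3F566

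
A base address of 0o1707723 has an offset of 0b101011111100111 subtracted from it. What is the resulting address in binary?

0o1707723 = 0b1111000111111010011 in binary.
Subtract column by column in base 2:
  1-1 → 0
  1-1 → 0
  0-1 → 1 (borrow)
  0-0-1 → 1 (borrow)
  1-0-1 → 0
  0-1 → 1 (borrow)
  1-1-1 → 1 (borrow)
  1-1-1 → 1 (borrow)
  1-1-1 → 1 (borrow)
  1-1-1 → 1 (borrow)
  1-1-1 → 1 (borrow)
  1-0-1 → 0
  0-1 → 1 (borrow)
  0-0-1 → 1 (borrow)
  0-1-1 → 0 (borrow)
  1-0-1 → 0
  1-0 → 1
  1-0 → 1
  1-0 → 1

0b1110011011111101100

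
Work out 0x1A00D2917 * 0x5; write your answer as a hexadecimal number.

0x82041CD73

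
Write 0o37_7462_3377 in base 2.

Each octal digit is 3 bits: 3=011 7=111 7=111 4=100 6=110 2=010 3=011 3=011 7=111 7=111.

0b11111111100110010011011111111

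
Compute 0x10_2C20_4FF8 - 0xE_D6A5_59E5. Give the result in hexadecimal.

0x1557AF613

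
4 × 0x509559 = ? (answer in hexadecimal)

Multiply each base-16 digit by 4, carrying:
  9×4 = 36 → write 4 carry 2
  5×4+2 = 22 → write 6 carry 1
  5×4+1 = 21 → write 5 carry 1
  9×4+1 = 37 → write 5 carry 2
  0×4+2 = 2 → write 2
  5×4 = 20 → write 4 carry 1
  remaining carry: 1

0x1425564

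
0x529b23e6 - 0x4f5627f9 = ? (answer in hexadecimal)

0x344fbed

Subtract column by column in base 16:
  6-9 → d (borrow)
  e-f-1 → e (borrow)
  3-7-1 → b (borrow)
  2-2-1 → f (borrow)
  b-6-1 → 4
  9-5 → 4
  2-f → 3 (borrow)
  5-4-1 → 0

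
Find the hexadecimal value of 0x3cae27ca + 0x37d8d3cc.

Add column by column in base 16, right to left:
  a+c = 6 carry 1
  c+c+1 = 9 carry 1
  7+3+1 = b
  2+d = f
  e+8 = 6 carry 1
  a+d+1 = 8 carry 1
  c+7+1 = 4 carry 1
  3+3+1 = 7

0x7486fb96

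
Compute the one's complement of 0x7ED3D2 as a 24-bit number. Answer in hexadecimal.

Each hex digit d becomes F−d:
  7→8, E→1, D→2, 3→C, D→2, 2→D

0x812C2D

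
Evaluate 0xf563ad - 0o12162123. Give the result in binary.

0xf563ad = 0b111101010110001110101101 in binary.
0o12162123 = 0b1010001110010001010011 in binary.
Subtract column by column in base 2:
  1-1 → 0
  0-1 → 1 (borrow)
  1-0-1 → 0
  1-0 → 1
  0-1 → 1 (borrow)
  1-0-1 → 0
  0-1 → 1 (borrow)
  1-0-1 → 0
  1-0 → 1
  1-0 → 1
  0-1 → 1 (borrow)
  0-0-1 → 1 (borrow)
  0-0-1 → 1 (borrow)
  1-1-1 → 1 (borrow)
  1-1-1 → 1 (borrow)
  0-1-1 → 0 (borrow)
  1-0-1 → 0
  0-0 → 0
  1-0 → 1
  0-1 → 1 (borrow)
  1-0-1 → 0
  1-1 → 0
  1-0 → 1
  1-0 → 1

0b110011000111111101011010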